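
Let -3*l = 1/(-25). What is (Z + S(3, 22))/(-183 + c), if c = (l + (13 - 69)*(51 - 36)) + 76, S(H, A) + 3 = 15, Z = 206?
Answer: -8175/35512 ≈ -0.23020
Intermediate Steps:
S(H, A) = 12 (S(H, A) = -3 + 15 = 12)
l = 1/75 (l = -⅓/(-25) = -⅓*(-1/25) = 1/75 ≈ 0.013333)
c = -57299/75 (c = (1/75 + (13 - 69)*(51 - 36)) + 76 = (1/75 - 56*15) + 76 = (1/75 - 840) + 76 = -62999/75 + 76 = -57299/75 ≈ -763.99)
(Z + S(3, 22))/(-183 + c) = (206 + 12)/(-183 - 57299/75) = 218/(-71024/75) = 218*(-75/71024) = -8175/35512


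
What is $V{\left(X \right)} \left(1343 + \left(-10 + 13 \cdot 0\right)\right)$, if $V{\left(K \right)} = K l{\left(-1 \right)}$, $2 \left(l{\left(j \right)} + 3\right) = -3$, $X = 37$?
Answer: $- \frac{443889}{2} \approx -2.2194 \cdot 10^{5}$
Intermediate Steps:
$l{\left(j \right)} = - \frac{9}{2}$ ($l{\left(j \right)} = -3 + \frac{1}{2} \left(-3\right) = -3 - \frac{3}{2} = - \frac{9}{2}$)
$V{\left(K \right)} = - \frac{9 K}{2}$ ($V{\left(K \right)} = K \left(- \frac{9}{2}\right) = - \frac{9 K}{2}$)
$V{\left(X \right)} \left(1343 + \left(-10 + 13 \cdot 0\right)\right) = \left(- \frac{9}{2}\right) 37 \left(1343 + \left(-10 + 13 \cdot 0\right)\right) = - \frac{333 \left(1343 + \left(-10 + 0\right)\right)}{2} = - \frac{333 \left(1343 - 10\right)}{2} = \left(- \frac{333}{2}\right) 1333 = - \frac{443889}{2}$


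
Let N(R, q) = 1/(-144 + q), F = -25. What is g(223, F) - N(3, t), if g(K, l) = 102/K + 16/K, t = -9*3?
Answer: 20401/38133 ≈ 0.53500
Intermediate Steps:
t = -27
g(K, l) = 118/K
g(223, F) - N(3, t) = 118/223 - 1/(-144 - 27) = 118*(1/223) - 1/(-171) = 118/223 - 1*(-1/171) = 118/223 + 1/171 = 20401/38133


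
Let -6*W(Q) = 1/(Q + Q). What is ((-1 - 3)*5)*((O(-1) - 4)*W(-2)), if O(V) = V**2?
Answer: 5/2 ≈ 2.5000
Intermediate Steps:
W(Q) = -1/(12*Q) (W(Q) = -1/(6*(Q + Q)) = -1/(2*Q)/6 = -1/(12*Q))
((-1 - 3)*5)*((O(-1) - 4)*W(-2)) = ((-1 - 3)*5)*(((-1)**2 - 4)*(-1/12/(-2))) = (-4*5)*((1 - 4)*(-1/12*(-1/2))) = -(-60)/24 = -20*(-1/8) = 5/2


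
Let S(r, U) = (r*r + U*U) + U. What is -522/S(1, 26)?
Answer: -522/703 ≈ -0.74253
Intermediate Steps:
S(r, U) = U + U**2 + r**2 (S(r, U) = (r**2 + U**2) + U = (U**2 + r**2) + U = U + U**2 + r**2)
-522/S(1, 26) = -522/(26 + 26**2 + 1**2) = -522/(26 + 676 + 1) = -522/703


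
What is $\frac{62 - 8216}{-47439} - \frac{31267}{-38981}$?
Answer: $\frac{66708381}{68489617} \approx 0.97399$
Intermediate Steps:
$\frac{62 - 8216}{-47439} - \frac{31267}{-38981} = \left(62 - 8216\right) \left(- \frac{1}{47439}\right) - - \frac{31267}{38981} = \left(-8154\right) \left(- \frac{1}{47439}\right) + \frac{31267}{38981} = \frac{302}{1757} + \frac{31267}{38981} = \frac{66708381}{68489617}$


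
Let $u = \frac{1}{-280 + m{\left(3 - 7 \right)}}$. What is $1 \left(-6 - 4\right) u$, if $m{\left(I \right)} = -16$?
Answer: $\frac{5}{148} \approx 0.033784$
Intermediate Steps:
$u = - \frac{1}{296}$ ($u = \frac{1}{-280 - 16} = \frac{1}{-296} = - \frac{1}{296} \approx -0.0033784$)
$1 \left(-6 - 4\right) u = 1 \left(-6 - 4\right) \left(- \frac{1}{296}\right) = 1 \left(-10\right) \left(- \frac{1}{296}\right) = \left(-10\right) \left(- \frac{1}{296}\right) = \frac{5}{148}$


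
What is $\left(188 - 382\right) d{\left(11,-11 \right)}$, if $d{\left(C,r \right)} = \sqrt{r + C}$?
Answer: $0$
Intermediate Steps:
$d{\left(C,r \right)} = \sqrt{C + r}$
$\left(188 - 382\right) d{\left(11,-11 \right)} = \left(188 - 382\right) \sqrt{11 - 11} = - 194 \sqrt{0} = \left(-194\right) 0 = 0$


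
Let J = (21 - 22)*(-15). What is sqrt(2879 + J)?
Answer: sqrt(2894) ≈ 53.796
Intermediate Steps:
J = 15 (J = -1*(-15) = 15)
sqrt(2879 + J) = sqrt(2879 + 15) = sqrt(2894)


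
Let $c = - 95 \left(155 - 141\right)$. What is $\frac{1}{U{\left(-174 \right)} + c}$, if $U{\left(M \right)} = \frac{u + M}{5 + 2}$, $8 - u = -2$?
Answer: $- \frac{7}{9474} \approx -0.00073886$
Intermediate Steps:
$u = 10$ ($u = 8 - -2 = 8 + 2 = 10$)
$U{\left(M \right)} = \frac{10}{7} + \frac{M}{7}$ ($U{\left(M \right)} = \frac{10 + M}{5 + 2} = \frac{10 + M}{7} = \left(10 + M\right) \frac{1}{7} = \frac{10}{7} + \frac{M}{7}$)
$c = -1330$ ($c = \left(-95\right) 14 = -1330$)
$\frac{1}{U{\left(-174 \right)} + c} = \frac{1}{\left(\frac{10}{7} + \frac{1}{7} \left(-174\right)\right) - 1330} = \frac{1}{\left(\frac{10}{7} - \frac{174}{7}\right) - 1330} = \frac{1}{- \frac{164}{7} - 1330} = \frac{1}{- \frac{9474}{7}} = - \frac{7}{9474}$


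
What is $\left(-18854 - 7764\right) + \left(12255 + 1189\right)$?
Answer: $-13174$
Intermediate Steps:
$\left(-18854 - 7764\right) + \left(12255 + 1189\right) = -26618 + 13444 = -13174$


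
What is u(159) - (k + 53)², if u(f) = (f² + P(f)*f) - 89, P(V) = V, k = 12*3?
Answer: 42552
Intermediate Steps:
k = 36
u(f) = -89 + 2*f² (u(f) = (f² + f*f) - 89 = (f² + f²) - 89 = 2*f² - 89 = -89 + 2*f²)
u(159) - (k + 53)² = (-89 + 2*159²) - (36 + 53)² = (-89 + 2*25281) - 1*89² = (-89 + 50562) - 1*7921 = 50473 - 7921 = 42552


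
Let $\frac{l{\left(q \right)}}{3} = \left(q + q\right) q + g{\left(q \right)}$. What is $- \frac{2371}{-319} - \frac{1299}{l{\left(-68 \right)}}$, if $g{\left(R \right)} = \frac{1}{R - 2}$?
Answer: $\frac{1525219299}{206507521} \approx 7.3858$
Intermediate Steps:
$g{\left(R \right)} = \frac{1}{-2 + R}$
$l{\left(q \right)} = \frac{3}{-2 + q} + 6 q^{2}$ ($l{\left(q \right)} = 3 \left(\left(q + q\right) q + \frac{1}{-2 + q}\right) = 3 \left(2 q q + \frac{1}{-2 + q}\right) = 3 \left(2 q^{2} + \frac{1}{-2 + q}\right) = 3 \left(\frac{1}{-2 + q} + 2 q^{2}\right) = \frac{3}{-2 + q} + 6 q^{2}$)
$- \frac{2371}{-319} - \frac{1299}{l{\left(-68 \right)}} = - \frac{2371}{-319} - \frac{1299}{3 \frac{1}{-2 - 68} \left(1 + 2 \left(-68\right)^{2} \left(-2 - 68\right)\right)} = \left(-2371\right) \left(- \frac{1}{319}\right) - \frac{1299}{3 \frac{1}{-70} \left(1 + 2 \cdot 4624 \left(-70\right)\right)} = \frac{2371}{319} - \frac{1299}{3 \left(- \frac{1}{70}\right) \left(1 - 647360\right)} = \frac{2371}{319} - \frac{1299}{3 \left(- \frac{1}{70}\right) \left(-647359\right)} = \frac{2371}{319} - \frac{1299}{\frac{1942077}{70}} = \frac{2371}{319} - \frac{30310}{647359} = \frac{1525219299}{206507521}$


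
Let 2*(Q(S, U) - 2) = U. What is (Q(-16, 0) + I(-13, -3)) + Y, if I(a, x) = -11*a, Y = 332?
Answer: 477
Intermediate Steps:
Q(S, U) = 2 + U/2
(Q(-16, 0) + I(-13, -3)) + Y = ((2 + (1/2)*0) - 11*(-13)) + 332 = ((2 + 0) + 143) + 332 = (2 + 143) + 332 = 145 + 332 = 477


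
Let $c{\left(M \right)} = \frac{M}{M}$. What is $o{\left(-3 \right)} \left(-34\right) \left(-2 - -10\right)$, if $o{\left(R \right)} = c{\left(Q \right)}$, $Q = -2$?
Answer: $-272$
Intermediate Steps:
$c{\left(M \right)} = 1$
$o{\left(R \right)} = 1$
$o{\left(-3 \right)} \left(-34\right) \left(-2 - -10\right) = 1 \left(-34\right) \left(-2 - -10\right) = - 34 \left(-2 + 10\right) = \left(-34\right) 8 = -272$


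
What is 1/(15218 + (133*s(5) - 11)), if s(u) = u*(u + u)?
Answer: 1/21857 ≈ 4.5752e-5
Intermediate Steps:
s(u) = 2*u² (s(u) = u*(2*u) = 2*u²)
1/(15218 + (133*s(5) - 11)) = 1/(15218 + (133*(2*5²) - 11)) = 1/(15218 + (133*(2*25) - 11)) = 1/(15218 + (133*50 - 11)) = 1/(15218 + (6650 - 11)) = 1/(15218 + 6639) = 1/21857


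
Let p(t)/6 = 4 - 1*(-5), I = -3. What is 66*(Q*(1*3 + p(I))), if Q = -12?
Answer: -45144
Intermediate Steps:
p(t) = 54 (p(t) = 6*(4 - 1*(-5)) = 6*(4 + 5) = 6*9 = 54)
66*(Q*(1*3 + p(I))) = 66*(-12*(1*3 + 54)) = 66*(-12*(3 + 54)) = 66*(-12*57) = 66*(-684) = -45144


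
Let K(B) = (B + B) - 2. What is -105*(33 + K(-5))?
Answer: -2205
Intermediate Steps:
K(B) = -2 + 2*B (K(B) = 2*B - 2 = -2 + 2*B)
-105*(33 + K(-5)) = -105*(33 + (-2 + 2*(-5))) = -105*(33 + (-2 - 10)) = -105*(33 - 12) = -105*21 = -2205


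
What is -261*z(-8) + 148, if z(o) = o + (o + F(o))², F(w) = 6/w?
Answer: -283949/16 ≈ -17747.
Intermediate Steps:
z(o) = o + (o + 6/o)²
-261*z(-8) + 148 = -261*(-8 + (6 + (-8)²)²/(-8)²) + 148 = -261*(-8 + (6 + 64)²/64) + 148 = -261*(-8 + (1/64)*70²) + 148 = -261*(-8 + (1/64)*4900) + 148 = -261*(-8 + 1225/16) + 148 = -261*1097/16 + 148 = -286317/16 + 148 = -283949/16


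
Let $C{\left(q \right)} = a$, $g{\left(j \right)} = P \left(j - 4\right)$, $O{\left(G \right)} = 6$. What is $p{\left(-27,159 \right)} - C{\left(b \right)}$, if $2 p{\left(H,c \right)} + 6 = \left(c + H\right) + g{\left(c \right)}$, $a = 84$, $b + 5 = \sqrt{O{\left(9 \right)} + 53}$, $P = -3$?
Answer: $- \frac{507}{2} \approx -253.5$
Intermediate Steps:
$b = -5 + \sqrt{59}$ ($b = -5 + \sqrt{6 + 53} = -5 + \sqrt{59} \approx 2.6811$)
$g{\left(j \right)} = 12 - 3 j$ ($g{\left(j \right)} = - 3 \left(j - 4\right) = - 3 \left(-4 + j\right) = 12 - 3 j$)
$p{\left(H,c \right)} = 3 + \frac{H}{2} - c$ ($p{\left(H,c \right)} = -3 + \frac{\left(c + H\right) - \left(-12 + 3 c\right)}{2} = -3 + \frac{\left(H + c\right) - \left(-12 + 3 c\right)}{2} = -3 + \frac{12 + H - 2 c}{2} = -3 + \left(6 + \frac{H}{2} - c\right) = 3 + \frac{H}{2} - c$)
$C{\left(q \right)} = 84$
$p{\left(-27,159 \right)} - C{\left(b \right)} = \left(3 + \frac{1}{2} \left(-27\right) - 159\right) - 84 = \left(3 - \frac{27}{2} - 159\right) - 84 = - \frac{339}{2} - 84 = - \frac{507}{2}$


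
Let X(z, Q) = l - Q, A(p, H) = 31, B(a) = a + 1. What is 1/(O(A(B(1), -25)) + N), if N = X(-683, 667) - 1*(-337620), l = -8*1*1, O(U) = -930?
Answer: 1/336015 ≈ 2.9761e-6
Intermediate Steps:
B(a) = 1 + a
l = -8 (l = -8*1 = -8)
X(z, Q) = -8 - Q
N = 336945 (N = (-8 - 1*667) - 1*(-337620) = (-8 - 667) + 337620 = -675 + 337620 = 336945)
1/(O(A(B(1), -25)) + N) = 1/(-930 + 336945) = 1/336015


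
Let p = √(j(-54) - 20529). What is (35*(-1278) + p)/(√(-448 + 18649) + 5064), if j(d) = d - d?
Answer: -15100848/1708393 + 2982*√18201/1708393 - I*√41516481/8541965 + 5064*I*√2281/8541965 ≈ -8.6037 + 0.02756*I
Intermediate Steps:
j(d) = 0
p = 3*I*√2281 (p = √(0 - 20529) = √(-20529) = 3*I*√2281 ≈ 143.28*I)
(35*(-1278) + p)/(√(-448 + 18649) + 5064) = (35*(-1278) + 3*I*√2281)/(√(-448 + 18649) + 5064) = (-44730 + 3*I*√2281)/(√18201 + 5064) = (-44730 + 3*I*√2281)/(5064 + √18201)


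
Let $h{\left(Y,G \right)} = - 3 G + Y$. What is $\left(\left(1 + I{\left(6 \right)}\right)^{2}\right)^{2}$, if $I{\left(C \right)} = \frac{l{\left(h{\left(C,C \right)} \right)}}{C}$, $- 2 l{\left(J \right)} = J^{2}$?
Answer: $14641$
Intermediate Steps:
$h{\left(Y,G \right)} = Y - 3 G$
$l{\left(J \right)} = - \frac{J^{2}}{2}$
$I{\left(C \right)} = - 2 C$ ($I{\left(C \right)} = \frac{\left(- \frac{1}{2}\right) \left(C - 3 C\right)^{2}}{C} = \frac{\left(- \frac{1}{2}\right) \left(- 2 C\right)^{2}}{C} = \frac{\left(- \frac{1}{2}\right) 4 C^{2}}{C} = \frac{\left(-2\right) C^{2}}{C} = - 2 C$)
$\left(\left(1 + I{\left(6 \right)}\right)^{2}\right)^{2} = \left(\left(1 - 12\right)^{2}\right)^{2} = \left(\left(-11\right)^{2}\right)^{2} = 121^{2} = 14641$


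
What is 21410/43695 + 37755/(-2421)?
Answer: -35508247/2350791 ≈ -15.105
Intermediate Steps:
21410/43695 + 37755/(-2421) = 21410*(1/43695) + 37755*(-1/2421) = 4282/8739 - 4195/269 = -35508247/2350791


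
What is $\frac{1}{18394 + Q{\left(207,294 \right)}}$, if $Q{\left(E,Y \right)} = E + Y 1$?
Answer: $\frac{1}{18895} \approx 5.2924 \cdot 10^{-5}$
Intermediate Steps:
$Q{\left(E,Y \right)} = E + Y$
$\frac{1}{18394 + Q{\left(207,294 \right)}} = \frac{1}{18394 + \left(207 + 294\right)} = \frac{1}{18394 + 501} = \frac{1}{18895}$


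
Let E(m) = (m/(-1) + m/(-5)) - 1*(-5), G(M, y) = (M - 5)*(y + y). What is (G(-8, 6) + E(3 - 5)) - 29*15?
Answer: -2918/5 ≈ -583.60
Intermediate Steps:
G(M, y) = 2*y*(-5 + M) (G(M, y) = (-5 + M)*(2*y) = 2*y*(-5 + M))
E(m) = 5 - 6*m/5 (E(m) = (m*(-1) + m*(-⅕)) + 5 = (-m - m/5) + 5 = -6*m/5 + 5 = 5 - 6*m/5)
(G(-8, 6) + E(3 - 5)) - 29*15 = (2*6*(-5 - 8) + (5 - 6*(3 - 5)/5)) - 29*15 = (2*6*(-13) + (5 - 6/5*(-2))) - 435 = (-156 + (5 + 12/5)) - 435 = (-156 + 37/5) - 435 = -743/5 - 435 = -2918/5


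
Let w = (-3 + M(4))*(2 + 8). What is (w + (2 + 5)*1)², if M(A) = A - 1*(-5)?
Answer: 4489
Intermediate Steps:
M(A) = 5 + A (M(A) = A + 5 = 5 + A)
w = 60 (w = (-3 + (5 + 4))*(2 + 8) = (-3 + 9)*10 = 6*10 = 60)
(w + (2 + 5)*1)² = (60 + (2 + 5)*1)² = (60 + 7*1)² = (60 + 7)² = 67² = 4489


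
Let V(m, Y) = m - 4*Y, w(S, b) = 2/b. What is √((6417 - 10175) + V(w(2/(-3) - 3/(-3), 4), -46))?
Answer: I*√14294/2 ≈ 59.779*I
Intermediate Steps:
√((6417 - 10175) + V(w(2/(-3) - 3/(-3), 4), -46)) = √((6417 - 10175) + (2/4 - 4*(-46))) = √(-3758 + (2*(¼) + 184)) = √(-3758 + (½ + 184)) = √(-3758 + 369/2) = √(-7147/2) = I*√14294/2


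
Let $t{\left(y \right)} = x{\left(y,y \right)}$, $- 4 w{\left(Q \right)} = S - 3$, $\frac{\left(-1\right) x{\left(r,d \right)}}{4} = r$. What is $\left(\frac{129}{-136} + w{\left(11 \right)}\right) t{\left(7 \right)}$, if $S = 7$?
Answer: $\frac{1855}{34} \approx 54.559$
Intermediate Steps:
$x{\left(r,d \right)} = - 4 r$
$w{\left(Q \right)} = -1$ ($w{\left(Q \right)} = - \frac{7 - 3}{4} = \left(- \frac{1}{4}\right) 4 = -1$)
$t{\left(y \right)} = - 4 y$
$\left(\frac{129}{-136} + w{\left(11 \right)}\right) t{\left(7 \right)} = \left(\frac{129}{-136} - 1\right) \left(\left(-4\right) 7\right) = \left(129 \left(- \frac{1}{136}\right) - 1\right) \left(-28\right) = \left(- \frac{129}{136} - 1\right) \left(-28\right) = \left(- \frac{265}{136}\right) \left(-28\right) = \frac{1855}{34}$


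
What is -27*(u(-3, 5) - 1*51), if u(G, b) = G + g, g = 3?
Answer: 1377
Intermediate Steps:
u(G, b) = 3 + G (u(G, b) = G + 3 = 3 + G)
-27*(u(-3, 5) - 1*51) = -27*((3 - 3) - 1*51) = -27*(0 - 51) = -27*(-51) = 1377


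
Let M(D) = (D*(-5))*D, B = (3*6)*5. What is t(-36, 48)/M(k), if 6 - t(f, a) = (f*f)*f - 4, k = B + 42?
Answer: -23333/43560 ≈ -0.53565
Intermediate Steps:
B = 90 (B = 18*5 = 90)
k = 132 (k = 90 + 42 = 132)
t(f, a) = 10 - f³ (t(f, a) = 6 - ((f*f)*f - 4) = 6 - (f²*f - 4) = 6 - (f³ - 4) = 6 - (-4 + f³) = 6 + (4 - f³) = 10 - f³)
M(D) = -5*D² (M(D) = (-5*D)*D = -5*D²)
t(-36, 48)/M(k) = (10 - 1*(-36)³)/((-5*132²)) = (10 - 1*(-46656))/((-5*17424)) = (10 + 46656)/(-87120) = 46666*(-1/87120) = -23333/43560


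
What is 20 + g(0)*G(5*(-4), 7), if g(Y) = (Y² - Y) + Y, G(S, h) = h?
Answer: 20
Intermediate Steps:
g(Y) = Y²
20 + g(0)*G(5*(-4), 7) = 20 + 0²*7 = 20 + 0*7 = 20 + 0 = 20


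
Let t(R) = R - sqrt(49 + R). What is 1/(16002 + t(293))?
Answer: 16295/265526683 + 3*sqrt(38)/265526683 ≈ 6.1438e-5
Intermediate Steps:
1/(16002 + t(293)) = 1/(16002 + (293 - sqrt(49 + 293))) = 1/(16002 + (293 - sqrt(342))) = 1/(16002 + (293 - 3*sqrt(38))) = 1/(16295 - 3*sqrt(38))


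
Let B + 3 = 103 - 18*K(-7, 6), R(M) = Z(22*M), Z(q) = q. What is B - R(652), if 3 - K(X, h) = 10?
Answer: -14118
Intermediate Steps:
R(M) = 22*M
K(X, h) = -7 (K(X, h) = 3 - 1*10 = 3 - 10 = -7)
B = 226 (B = -3 + (103 - 18*(-7)) = -3 + (103 + 126) = -3 + 229 = 226)
B - R(652) = 226 - 22*652 = 226 - 1*14344 = 226 - 14344 = -14118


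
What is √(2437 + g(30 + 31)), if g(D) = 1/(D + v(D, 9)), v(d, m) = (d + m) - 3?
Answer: √623874/16 ≈ 49.366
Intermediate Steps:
v(d, m) = -3 + d + m
g(D) = 1/(6 + 2*D) (g(D) = 1/(D + (-3 + D + 9)) = 1/(D + (6 + D)) = 1/(6 + 2*D))
√(2437 + g(30 + 31)) = √(2437 + 1/(2*(3 + (30 + 31)))) = √(2437 + 1/(2*(3 + 61))) = √(2437 + (½)/64) = √(2437 + (½)*(1/64)) = √(2437 + 1/128) = √(311937/128) = √623874/16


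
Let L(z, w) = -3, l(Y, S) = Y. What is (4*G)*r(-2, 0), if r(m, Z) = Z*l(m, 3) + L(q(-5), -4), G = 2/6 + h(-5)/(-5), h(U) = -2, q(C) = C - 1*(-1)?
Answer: -44/5 ≈ -8.8000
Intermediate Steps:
q(C) = 1 + C (q(C) = C + 1 = 1 + C)
G = 11/15 (G = 2/6 - 2/(-5) = 2*(1/6) - 2*(-1/5) = 1/3 + 2/5 = 11/15 ≈ 0.73333)
r(m, Z) = -3 + Z*m (r(m, Z) = Z*m - 3 = -3 + Z*m)
(4*G)*r(-2, 0) = (4*(11/15))*(-3 + 0*(-2)) = 44*(-3 + 0)/15 = (44/15)*(-3) = -44/5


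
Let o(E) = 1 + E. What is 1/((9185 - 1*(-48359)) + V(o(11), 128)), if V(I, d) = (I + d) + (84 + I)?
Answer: 1/57780 ≈ 1.7307e-5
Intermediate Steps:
V(I, d) = 84 + d + 2*I
1/((9185 - 1*(-48359)) + V(o(11), 128)) = 1/((9185 - 1*(-48359)) + (84 + 128 + 2*(1 + 11))) = 1/((9185 + 48359) + (84 + 128 + 2*12)) = 1/(57544 + (84 + 128 + 24)) = 1/(57544 + 236) = 1/57780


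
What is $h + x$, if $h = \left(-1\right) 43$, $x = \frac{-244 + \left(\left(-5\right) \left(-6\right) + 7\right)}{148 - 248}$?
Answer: $- \frac{4093}{100} \approx -40.93$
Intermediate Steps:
$x = \frac{207}{100}$ ($x = \frac{-244 + \left(30 + 7\right)}{-100} = \left(-244 + 37\right) \left(- \frac{1}{100}\right) = \left(-207\right) \left(- \frac{1}{100}\right) = \frac{207}{100} \approx 2.07$)
$h = -43$
$h + x = -43 + \frac{207}{100} = - \frac{4093}{100}$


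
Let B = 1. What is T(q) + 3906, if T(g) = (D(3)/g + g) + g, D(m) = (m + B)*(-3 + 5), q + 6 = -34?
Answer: 19129/5 ≈ 3825.8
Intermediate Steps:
q = -40 (q = -6 - 34 = -40)
D(m) = 2 + 2*m (D(m) = (m + 1)*(-3 + 5) = (1 + m)*2 = 2 + 2*m)
T(g) = 2*g + 8/g (T(g) = ((2 + 2*3)/g + g) + g = ((2 + 6)/g + g) + g = (8/g + g) + g = (g + 8/g) + g = 2*g + 8/g)
T(q) + 3906 = (2*(-40) + 8/(-40)) + 3906 = (-80 + 8*(-1/40)) + 3906 = (-80 - ⅕) + 3906 = -401/5 + 3906 = 19129/5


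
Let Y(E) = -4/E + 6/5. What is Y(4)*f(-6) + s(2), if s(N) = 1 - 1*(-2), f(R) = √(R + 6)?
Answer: 3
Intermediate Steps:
f(R) = √(6 + R)
Y(E) = 6/5 - 4/E (Y(E) = -4/E + 6*(⅕) = -4/E + 6/5 = 6/5 - 4/E)
s(N) = 3 (s(N) = 1 + 2 = 3)
Y(4)*f(-6) + s(2) = (6/5 - 4/4)*√(6 - 6) + 3 = (6/5 - 4*¼)*√0 + 3 = (6/5 - 1)*0 + 3 = (⅕)*0 + 3 = 0 + 3 = 3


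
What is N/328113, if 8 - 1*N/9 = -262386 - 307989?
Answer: 570383/36457 ≈ 15.645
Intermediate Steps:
N = 5133447 (N = 72 - 9*(-262386 - 307989) = 72 - 9*(-570375) = 72 + 5133375 = 5133447)
N/328113 = 5133447/328113 = 5133447*(1/328113) = 570383/36457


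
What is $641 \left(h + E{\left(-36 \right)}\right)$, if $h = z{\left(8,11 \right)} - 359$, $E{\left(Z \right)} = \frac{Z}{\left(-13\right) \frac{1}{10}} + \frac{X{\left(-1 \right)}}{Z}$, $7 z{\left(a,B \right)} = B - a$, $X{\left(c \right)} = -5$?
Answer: $- \frac{694526705}{3276} \approx -2.12 \cdot 10^{5}$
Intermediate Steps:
$z{\left(a,B \right)} = - \frac{a}{7} + \frac{B}{7}$ ($z{\left(a,B \right)} = \frac{B - a}{7} = - \frac{a}{7} + \frac{B}{7}$)
$E{\left(Z \right)} = - \frac{5}{Z} - \frac{10 Z}{13}$ ($E{\left(Z \right)} = \frac{Z}{\left(-13\right) \frac{1}{10}} - \frac{5}{Z} = \frac{Z}{- \frac{13}{10}} - \frac{5}{Z} = Z \left(- \frac{10}{13}\right) - \frac{5}{Z} = - \frac{10 Z}{13} - \frac{5}{Z} = - \frac{5}{Z} - \frac{10 Z}{13}$)
$h = - \frac{2510}{7}$ ($h = \left(\left(- \frac{1}{7}\right) 8 + \frac{1}{7} \cdot 11\right) - 359 = \left(- \frac{8}{7} + \frac{11}{7}\right) - 359 = \frac{3}{7} - 359 = - \frac{2510}{7} \approx -358.57$)
$641 \left(h + E{\left(-36 \right)}\right) = 641 \left(- \frac{2510}{7} - \left(- \frac{360}{13} + \frac{5}{-36}\right)\right) = 641 \left(- \frac{2510}{7} + \left(\left(-5\right) \left(- \frac{1}{36}\right) + \frac{360}{13}\right)\right) = 641 \left(- \frac{2510}{7} + \left(\frac{5}{36} + \frac{360}{13}\right)\right) = 641 \left(- \frac{2510}{7} + \frac{13025}{468}\right) = 641 \left(- \frac{1083505}{3276}\right) = - \frac{694526705}{3276}$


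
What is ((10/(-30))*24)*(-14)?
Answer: 112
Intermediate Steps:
((10/(-30))*24)*(-14) = ((10*(-1/30))*24)*(-14) = -⅓*24*(-14) = -8*(-14) = 112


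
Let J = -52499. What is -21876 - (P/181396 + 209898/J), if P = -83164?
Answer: -52071270784165/2380777151 ≈ -21872.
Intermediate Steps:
-21876 - (P/181396 + 209898/J) = -21876 - (-83164/181396 + 209898/(-52499)) = -21876 - (-83164*1/181396 + 209898*(-1/52499)) = -21876 - (-20791/45349 - 209898/52499) = -21876 - 1*(-10610171111/2380777151) = -21876 + 10610171111/2380777151 = -52071270784165/2380777151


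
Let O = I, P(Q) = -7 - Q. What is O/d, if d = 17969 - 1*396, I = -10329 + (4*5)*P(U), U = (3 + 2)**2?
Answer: -10969/17573 ≈ -0.62420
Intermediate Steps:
U = 25 (U = 5**2 = 25)
I = -10969 (I = -10329 + (4*5)*(-7 - 1*25) = -10329 + 20*(-7 - 25) = -10329 + 20*(-32) = -10329 - 640 = -10969)
d = 17573 (d = 17969 - 396 = 17573)
O = -10969
O/d = -10969/17573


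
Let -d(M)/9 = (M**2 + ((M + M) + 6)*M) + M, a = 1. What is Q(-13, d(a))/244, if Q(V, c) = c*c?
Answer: 2025/61 ≈ 33.197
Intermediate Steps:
d(M) = -9*M - 9*M**2 - 9*M*(6 + 2*M) (d(M) = -9*((M**2 + ((M + M) + 6)*M) + M) = -9*((M**2 + (2*M + 6)*M) + M) = -9*((M**2 + (6 + 2*M)*M) + M) = -9*((M**2 + M*(6 + 2*M)) + M) = -9*(M + M**2 + M*(6 + 2*M)) = -9*M - 9*M**2 - 9*M*(6 + 2*M))
Q(V, c) = c**2
Q(-13, d(a))/244 = (-9*1*(7 + 3*1))**2/244 = (-9*1*(7 + 3))**2*(1/244) = (-9*1*10)**2*(1/244) = (-90)**2*(1/244) = 8100*(1/244) = 2025/61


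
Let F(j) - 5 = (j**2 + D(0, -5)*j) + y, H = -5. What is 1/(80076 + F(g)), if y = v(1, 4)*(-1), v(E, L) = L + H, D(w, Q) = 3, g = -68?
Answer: 1/84502 ≈ 1.1834e-5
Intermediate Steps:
v(E, L) = -5 + L (v(E, L) = L - 5 = -5 + L)
y = 1 (y = (-5 + 4)*(-1) = -1*(-1) = 1)
F(j) = 6 + j**2 + 3*j (F(j) = 5 + ((j**2 + 3*j) + 1) = 5 + (1 + j**2 + 3*j) = 6 + j**2 + 3*j)
1/(80076 + F(g)) = 1/(80076 + (6 + (-68)**2 + 3*(-68))) = 1/(80076 + (6 + 4624 - 204)) = 1/(80076 + 4426) = 1/84502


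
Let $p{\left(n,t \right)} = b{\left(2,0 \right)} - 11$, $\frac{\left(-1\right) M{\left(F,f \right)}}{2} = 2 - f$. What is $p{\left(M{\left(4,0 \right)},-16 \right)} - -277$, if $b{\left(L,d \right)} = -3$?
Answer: $263$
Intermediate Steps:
$M{\left(F,f \right)} = -4 + 2 f$ ($M{\left(F,f \right)} = - 2 \left(2 - f\right) = -4 + 2 f$)
$p{\left(n,t \right)} = -14$ ($p{\left(n,t \right)} = -3 - 11 = -14$)
$p{\left(M{\left(4,0 \right)},-16 \right)} - -277 = -14 - -277 = -14 + 277 = 263$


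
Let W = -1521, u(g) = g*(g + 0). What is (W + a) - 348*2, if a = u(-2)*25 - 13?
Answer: -2130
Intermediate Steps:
u(g) = g**2 (u(g) = g*g = g**2)
a = 87 (a = (-2)**2*25 - 13 = 4*25 - 13 = 100 - 13 = 87)
(W + a) - 348*2 = (-1521 + 87) - 348*2 = -1434 - 696 = -2130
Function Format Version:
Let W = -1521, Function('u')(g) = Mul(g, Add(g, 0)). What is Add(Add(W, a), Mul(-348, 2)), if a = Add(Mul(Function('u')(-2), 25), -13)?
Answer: -2130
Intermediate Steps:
Function('u')(g) = Pow(g, 2) (Function('u')(g) = Mul(g, g) = Pow(g, 2))
a = 87 (a = Add(Mul(Pow(-2, 2), 25), -13) = Add(Mul(4, 25), -13) = Add(100, -13) = 87)
Add(Add(W, a), Mul(-348, 2)) = Add(Add(-1521, 87), Mul(-348, 2)) = Add(-1434, -696) = -2130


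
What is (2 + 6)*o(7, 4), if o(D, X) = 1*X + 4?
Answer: 64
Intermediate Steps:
o(D, X) = 4 + X (o(D, X) = X + 4 = 4 + X)
(2 + 6)*o(7, 4) = (2 + 6)*(4 + 4) = 8*8 = 64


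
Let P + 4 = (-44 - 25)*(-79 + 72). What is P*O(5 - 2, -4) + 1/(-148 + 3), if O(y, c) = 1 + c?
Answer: -208366/145 ≈ -1437.0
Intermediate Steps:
P = 479 (P = -4 + (-44 - 25)*(-79 + 72) = -4 - 69*(-7) = -4 + 483 = 479)
P*O(5 - 2, -4) + 1/(-148 + 3) = 479*(1 - 4) + 1/(-148 + 3) = 479*(-3) + 1/(-145) = -1437 - 1/145 = -208366/145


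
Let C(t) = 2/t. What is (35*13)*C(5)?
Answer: 182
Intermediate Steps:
(35*13)*C(5) = (35*13)*(2/5) = 455*(2*(⅕)) = 455*(⅖) = 182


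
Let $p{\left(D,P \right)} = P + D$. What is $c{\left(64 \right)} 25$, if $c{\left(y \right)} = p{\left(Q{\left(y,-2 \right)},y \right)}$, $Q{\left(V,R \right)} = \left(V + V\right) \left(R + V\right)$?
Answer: $200000$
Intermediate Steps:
$Q{\left(V,R \right)} = 2 V \left(R + V\right)$
$p{\left(D,P \right)} = D + P$
$c{\left(y \right)} = y + 2 y \left(-2 + y\right)$ ($c{\left(y \right)} = 2 y \left(-2 + y\right) + y = y + 2 y \left(-2 + y\right)$)
$c{\left(64 \right)} 25 = 64 \left(-3 + 2 \cdot 64\right) 25 = 64 \left(-3 + 128\right) 25 = 64 \cdot 125 \cdot 25 = 8000 \cdot 25 = 200000$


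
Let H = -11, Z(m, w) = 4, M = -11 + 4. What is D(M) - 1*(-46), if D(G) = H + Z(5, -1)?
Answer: 39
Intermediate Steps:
M = -7
D(G) = -7 (D(G) = -11 + 4 = -7)
D(M) - 1*(-46) = -7 - 1*(-46) = -7 + 46 = 39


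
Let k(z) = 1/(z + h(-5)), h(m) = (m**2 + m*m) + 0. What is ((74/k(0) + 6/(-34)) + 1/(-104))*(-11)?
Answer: -71953981/1768 ≈ -40698.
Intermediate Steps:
h(m) = 2*m**2 (h(m) = (m**2 + m**2) + 0 = 2*m**2 + 0 = 2*m**2)
k(z) = 1/(50 + z) (k(z) = 1/(z + 2*(-5)**2) = 1/(z + 2*25) = 1/(z + 50) = 1/(50 + z))
((74/k(0) + 6/(-34)) + 1/(-104))*(-11) = ((74/(1/(50 + 0)) + 6/(-34)) + 1/(-104))*(-11) = ((74/(1/50) + 6*(-1/34)) - 1/104)*(-11) = ((74/(1/50) - 3/17) - 1/104)*(-11) = ((74*50 - 3/17) - 1/104)*(-11) = ((3700 - 3/17) - 1/104)*(-11) = (62897/17 - 1/104)*(-11) = (6541271/1768)*(-11) = -71953981/1768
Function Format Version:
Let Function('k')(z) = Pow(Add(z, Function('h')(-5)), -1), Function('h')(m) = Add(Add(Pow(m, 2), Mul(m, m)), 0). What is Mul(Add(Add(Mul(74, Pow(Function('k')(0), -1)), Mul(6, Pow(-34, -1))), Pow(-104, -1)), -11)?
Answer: Rational(-71953981, 1768) ≈ -40698.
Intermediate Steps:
Function('h')(m) = Mul(2, Pow(m, 2)) (Function('h')(m) = Add(Add(Pow(m, 2), Pow(m, 2)), 0) = Add(Mul(2, Pow(m, 2)), 0) = Mul(2, Pow(m, 2)))
Function('k')(z) = Pow(Add(50, z), -1) (Function('k')(z) = Pow(Add(z, Mul(2, Pow(-5, 2))), -1) = Pow(Add(z, Mul(2, 25)), -1) = Pow(Add(z, 50), -1) = Pow(Add(50, z), -1))
Mul(Add(Add(Mul(74, Pow(Function('k')(0), -1)), Mul(6, Pow(-34, -1))), Pow(-104, -1)), -11) = Mul(Add(Add(Mul(74, Pow(Pow(Add(50, 0), -1), -1)), Mul(6, Pow(-34, -1))), Pow(-104, -1)), -11) = Mul(Add(Add(Mul(74, Pow(Pow(50, -1), -1)), Mul(6, Rational(-1, 34))), Rational(-1, 104)), -11) = Mul(Add(Add(Mul(74, Pow(Rational(1, 50), -1)), Rational(-3, 17)), Rational(-1, 104)), -11) = Mul(Add(Add(Mul(74, 50), Rational(-3, 17)), Rational(-1, 104)), -11) = Mul(Add(Add(3700, Rational(-3, 17)), Rational(-1, 104)), -11) = Mul(Add(Rational(62897, 17), Rational(-1, 104)), -11) = Mul(Rational(6541271, 1768), -11) = Rational(-71953981, 1768)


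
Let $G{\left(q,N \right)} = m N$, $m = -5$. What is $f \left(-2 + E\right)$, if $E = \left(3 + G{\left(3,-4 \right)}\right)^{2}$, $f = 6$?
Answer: $3162$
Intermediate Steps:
$G{\left(q,N \right)} = - 5 N$
$E = 529$ ($E = \left(3 - -20\right)^{2} = \left(3 + 20\right)^{2} = 23^{2} = 529$)
$f \left(-2 + E\right) = 6 \left(-2 + 529\right) = 6 \cdot 527 = 3162$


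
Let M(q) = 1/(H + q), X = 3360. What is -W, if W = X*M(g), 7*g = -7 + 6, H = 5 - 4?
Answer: -3920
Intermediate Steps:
H = 1
g = -⅐ (g = (-7 + 6)/7 = (⅐)*(-1) = -⅐ ≈ -0.14286)
M(q) = 1/(1 + q)
W = 3920 (W = 3360/(1 - ⅐) = 3360/(6/7) = 3360*(7/6) = 3920)
-W = -1*3920 = -3920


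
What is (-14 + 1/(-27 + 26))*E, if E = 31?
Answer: -465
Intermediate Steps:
(-14 + 1/(-27 + 26))*E = (-14 + 1/(-27 + 26))*31 = (-14 + 1/(-1))*31 = (-14 - 1)*31 = -15*31 = -465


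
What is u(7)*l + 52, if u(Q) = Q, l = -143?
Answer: -949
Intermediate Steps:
u(7)*l + 52 = 7*(-143) + 52 = -1001 + 52 = -949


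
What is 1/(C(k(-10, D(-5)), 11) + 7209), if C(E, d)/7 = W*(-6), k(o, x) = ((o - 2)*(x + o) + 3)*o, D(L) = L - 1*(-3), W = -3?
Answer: 1/7335 ≈ 0.00013633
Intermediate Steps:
D(L) = 3 + L (D(L) = L + 3 = 3 + L)
k(o, x) = o*(3 + (-2 + o)*(o + x)) (k(o, x) = ((-2 + o)*(o + x) + 3)*o = (3 + (-2 + o)*(o + x))*o = o*(3 + (-2 + o)*(o + x)))
C(E, d) = 126 (C(E, d) = 7*(-3*(-6)) = 7*18 = 126)
1/(C(k(-10, D(-5)), 11) + 7209) = 1/(126 + 7209) = 1/7335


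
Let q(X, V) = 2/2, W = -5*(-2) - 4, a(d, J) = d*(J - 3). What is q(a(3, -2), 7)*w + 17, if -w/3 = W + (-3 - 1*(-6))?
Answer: -10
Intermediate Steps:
a(d, J) = d*(-3 + J)
W = 6 (W = 10 - 4 = 6)
q(X, V) = 1 (q(X, V) = 2*(1/2) = 1)
w = -27 (w = -3*(6 + (-3 - 1*(-6))) = -3*(6 + (-3 + 6)) = -3*(6 + 3) = -3*9 = -27)
q(a(3, -2), 7)*w + 17 = 1*(-27) + 17 = -27 + 17 = -10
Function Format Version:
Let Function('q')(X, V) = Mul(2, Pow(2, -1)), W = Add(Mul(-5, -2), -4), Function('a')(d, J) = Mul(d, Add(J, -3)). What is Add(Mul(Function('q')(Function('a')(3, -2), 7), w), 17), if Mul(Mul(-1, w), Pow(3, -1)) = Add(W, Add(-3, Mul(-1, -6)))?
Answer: -10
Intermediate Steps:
Function('a')(d, J) = Mul(d, Add(-3, J))
W = 6 (W = Add(10, -4) = 6)
Function('q')(X, V) = 1 (Function('q')(X, V) = Mul(2, Rational(1, 2)) = 1)
w = -27 (w = Mul(-3, Add(6, Add(-3, Mul(-1, -6)))) = Mul(-3, Add(6, Add(-3, 6))) = Mul(-3, Add(6, 3)) = Mul(-3, 9) = -27)
Add(Mul(Function('q')(Function('a')(3, -2), 7), w), 17) = Add(Mul(1, -27), 17) = Add(-27, 17) = -10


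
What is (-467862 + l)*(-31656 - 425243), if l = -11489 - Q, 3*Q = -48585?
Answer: 211615513244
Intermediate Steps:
Q = -16195 (Q = (1/3)*(-48585) = -16195)
l = 4706 (l = -11489 - 1*(-16195) = -11489 + 16195 = 4706)
(-467862 + l)*(-31656 - 425243) = (-467862 + 4706)*(-31656 - 425243) = -463156*(-456899) = 211615513244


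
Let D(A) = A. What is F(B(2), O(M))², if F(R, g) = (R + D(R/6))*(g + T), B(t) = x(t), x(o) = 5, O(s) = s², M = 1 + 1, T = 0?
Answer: 4900/9 ≈ 544.44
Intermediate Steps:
M = 2
B(t) = 5
F(R, g) = 7*R*g/6 (F(R, g) = (R + R/6)*(g + 0) = (R + R*(⅙))*g = (R + R/6)*g = (7*R/6)*g = 7*R*g/6)
F(B(2), O(M))² = ((7/6)*5*2²)² = ((7/6)*5*4)² = (70/3)² = 4900/9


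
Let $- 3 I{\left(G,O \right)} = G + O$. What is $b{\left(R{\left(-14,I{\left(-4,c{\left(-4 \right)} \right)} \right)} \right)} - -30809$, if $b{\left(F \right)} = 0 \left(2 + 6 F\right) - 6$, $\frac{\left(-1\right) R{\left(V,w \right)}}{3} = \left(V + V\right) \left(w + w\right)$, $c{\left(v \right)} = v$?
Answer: $30803$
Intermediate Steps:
$I{\left(G,O \right)} = - \frac{G}{3} - \frac{O}{3}$ ($I{\left(G,O \right)} = - \frac{G + O}{3} = - \frac{G}{3} - \frac{O}{3}$)
$R{\left(V,w \right)} = - 12 V w$ ($R{\left(V,w \right)} = - 3 \left(V + V\right) \left(w + w\right) = - 3 \cdot 2 V 2 w = - 3 \cdot 4 V w = - 12 V w$)
$b{\left(F \right)} = -6$ ($b{\left(F \right)} = 0 - 6 = -6$)
$b{\left(R{\left(-14,I{\left(-4,c{\left(-4 \right)} \right)} \right)} \right)} - -30809 = -6 - -30809 = -6 + 30809 = 30803$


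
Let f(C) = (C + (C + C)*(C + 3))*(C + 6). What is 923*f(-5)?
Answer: 13845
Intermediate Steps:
f(C) = (6 + C)*(C + 2*C*(3 + C)) (f(C) = (C + (2*C)*(3 + C))*(6 + C) = (C + 2*C*(3 + C))*(6 + C) = (6 + C)*(C + 2*C*(3 + C)))
923*f(-5) = 923*(-5*(42 + 2*(-5)**2 + 19*(-5))) = 923*(-5*(42 + 2*25 - 95)) = 923*(-5*(42 + 50 - 95)) = 923*(-5*(-3)) = 923*15 = 13845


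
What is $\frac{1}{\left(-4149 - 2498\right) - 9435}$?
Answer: $- \frac{1}{16082} \approx -6.2181 \cdot 10^{-5}$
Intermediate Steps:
$\frac{1}{\left(-4149 - 2498\right) - 9435} = \frac{1}{-6647 - 9435} = \frac{1}{-16082} = - \frac{1}{16082}$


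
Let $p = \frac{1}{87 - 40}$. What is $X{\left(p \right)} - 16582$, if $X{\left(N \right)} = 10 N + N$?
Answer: $- \frac{779343}{47} \approx -16582.0$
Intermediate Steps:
$p = \frac{1}{47} \approx 0.021277$
$X{\left(N \right)} = 11 N$
$X{\left(p \right)} - 16582 = 11 \cdot \frac{1}{47} - 16582 = \frac{11}{47} - 16582 = - \frac{779343}{47}$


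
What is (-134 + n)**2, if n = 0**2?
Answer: 17956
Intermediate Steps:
n = 0
(-134 + n)**2 = (-134 + 0)**2 = (-134)**2 = 17956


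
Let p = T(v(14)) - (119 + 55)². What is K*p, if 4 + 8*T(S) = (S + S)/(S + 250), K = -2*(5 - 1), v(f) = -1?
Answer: 60310790/249 ≈ 2.4221e+5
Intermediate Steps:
K = -8 (K = -2*4 = -8)
T(S) = -½ + S/(4*(250 + S)) (T(S) = -½ + ((S + S)/(S + 250))/8 = -½ + ((2*S)/(250 + S))/8 = -½ + (2*S/(250 + S))/8 = -½ + S/(4*(250 + S)))
p = -30155395/996 (p = (-500 - 1*(-1))/(4*(250 - 1)) - (119 + 55)² = (¼)*(-500 + 1)/249 - 1*174² = (¼)*(1/249)*(-499) - 1*30276 = -499/996 - 30276 = -30155395/996 ≈ -30277.)
K*p = -8*(-30155395/996) = 60310790/249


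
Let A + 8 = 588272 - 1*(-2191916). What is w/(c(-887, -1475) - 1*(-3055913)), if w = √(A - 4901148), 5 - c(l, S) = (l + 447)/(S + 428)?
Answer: 1047*I*√530242/1599772853 ≈ 0.00047657*I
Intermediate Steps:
A = 2780180 (A = -8 + (588272 - 1*(-2191916)) = -8 + (588272 + 2191916) = -8 + 2780188 = 2780180)
c(l, S) = 5 - (447 + l)/(428 + S) (c(l, S) = 5 - (l + 447)/(S + 428) = 5 - (447 + l)/(428 + S))
w = 2*I*√530242 (w = √(2780180 - 4901148) = √(-2120968) = 2*I*√530242 ≈ 1456.4*I)
w/(c(-887, -1475) - 1*(-3055913)) = (2*I*√530242)/((1693 - 1*(-887) + 5*(-1475))/(428 - 1475) - 1*(-3055913)) = (2*I*√530242)/((1693 + 887 - 7375)/(-1047) + 3055913) = (2*I*√530242)/(-1/1047*(-4795) + 3055913) = (2*I*√530242)/(4795/1047 + 3055913) = (2*I*√530242)/(3199545706/1047) = (2*I*√530242)*(1047/3199545706) = 1047*I*√530242/1599772853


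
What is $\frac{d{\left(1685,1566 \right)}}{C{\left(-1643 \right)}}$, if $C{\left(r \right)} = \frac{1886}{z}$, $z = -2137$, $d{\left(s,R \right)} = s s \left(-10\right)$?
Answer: $\frac{30337119125}{943} \approx 3.2171 \cdot 10^{7}$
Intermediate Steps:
$d{\left(s,R \right)} = - 10 s^{2}$ ($d{\left(s,R \right)} = s^{2} \left(-10\right) = - 10 s^{2}$)
$C{\left(r \right)} = - \frac{1886}{2137}$ ($C{\left(r \right)} = \frac{1886}{-2137} = 1886 \left(- \frac{1}{2137}\right) = - \frac{1886}{2137}$)
$\frac{d{\left(1685,1566 \right)}}{C{\left(-1643 \right)}} = \frac{\left(-10\right) 1685^{2}}{- \frac{1886}{2137}} = \left(-10\right) 2839225 \left(- \frac{2137}{1886}\right) = \left(-28392250\right) \left(- \frac{2137}{1886}\right) = \frac{30337119125}{943}$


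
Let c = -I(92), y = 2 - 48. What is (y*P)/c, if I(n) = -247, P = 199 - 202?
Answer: 138/247 ≈ 0.55870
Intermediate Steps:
P = -3
y = -46
c = 247 (c = -1*(-247) = 247)
(y*P)/c = -46*(-3)/247 = 138*(1/247) = 138/247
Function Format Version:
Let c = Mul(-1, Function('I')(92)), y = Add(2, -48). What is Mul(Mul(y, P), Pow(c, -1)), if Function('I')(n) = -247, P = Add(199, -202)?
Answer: Rational(138, 247) ≈ 0.55870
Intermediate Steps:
P = -3
y = -46
c = 247 (c = Mul(-1, -247) = 247)
Mul(Mul(y, P), Pow(c, -1)) = Mul(Mul(-46, -3), Pow(247, -1)) = Mul(138, Rational(1, 247)) = Rational(138, 247)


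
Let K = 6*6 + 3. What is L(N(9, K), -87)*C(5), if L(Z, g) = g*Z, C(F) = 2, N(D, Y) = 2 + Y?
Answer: -7134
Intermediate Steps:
K = 39 (K = 36 + 3 = 39)
L(Z, g) = Z*g
L(N(9, K), -87)*C(5) = ((2 + 39)*(-87))*2 = (41*(-87))*2 = -3567*2 = -7134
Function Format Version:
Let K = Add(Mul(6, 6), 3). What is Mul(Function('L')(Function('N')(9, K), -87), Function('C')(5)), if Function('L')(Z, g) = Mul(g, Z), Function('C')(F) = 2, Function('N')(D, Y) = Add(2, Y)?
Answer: -7134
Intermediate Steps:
K = 39 (K = Add(36, 3) = 39)
Function('L')(Z, g) = Mul(Z, g)
Mul(Function('L')(Function('N')(9, K), -87), Function('C')(5)) = Mul(Mul(Add(2, 39), -87), 2) = Mul(Mul(41, -87), 2) = Mul(-3567, 2) = -7134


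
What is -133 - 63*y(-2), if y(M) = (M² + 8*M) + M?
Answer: 749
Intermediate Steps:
y(M) = M² + 9*M
-133 - 63*y(-2) = -133 - (-126)*(9 - 2) = -133 - (-126)*7 = -133 - 63*(-14) = -133 + 882 = 749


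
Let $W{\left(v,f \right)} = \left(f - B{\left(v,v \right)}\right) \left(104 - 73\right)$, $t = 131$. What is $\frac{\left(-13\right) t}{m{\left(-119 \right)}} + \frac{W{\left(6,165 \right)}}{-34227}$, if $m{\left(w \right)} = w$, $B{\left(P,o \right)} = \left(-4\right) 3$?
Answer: $\frac{19211876}{1357671} \approx 14.151$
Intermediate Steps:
$B{\left(P,o \right)} = -12$
$W{\left(v,f \right)} = 372 + 31 f$ ($W{\left(v,f \right)} = \left(f - -12\right) \left(104 - 73\right) = \left(f + 12\right) 31 = \left(12 + f\right) 31 = 372 + 31 f$)
$\frac{\left(-13\right) t}{m{\left(-119 \right)}} + \frac{W{\left(6,165 \right)}}{-34227} = \frac{\left(-13\right) 131}{-119} + \frac{372 + 31 \cdot 165}{-34227} = \left(-1703\right) \left(- \frac{1}{119}\right) + \left(372 + 5115\right) \left(- \frac{1}{34227}\right) = \frac{1703}{119} + 5487 \left(- \frac{1}{34227}\right) = \frac{1703}{119} - \frac{1829}{11409} = \frac{19211876}{1357671}$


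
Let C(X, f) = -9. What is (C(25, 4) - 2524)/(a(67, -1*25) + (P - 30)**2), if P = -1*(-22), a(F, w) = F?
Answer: -2533/131 ≈ -19.336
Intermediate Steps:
P = 22
(C(25, 4) - 2524)/(a(67, -1*25) + (P - 30)**2) = (-9 - 2524)/(67 + (22 - 30)**2) = -2533/(67 + (-8)**2) = -2533/(67 + 64) = -2533/131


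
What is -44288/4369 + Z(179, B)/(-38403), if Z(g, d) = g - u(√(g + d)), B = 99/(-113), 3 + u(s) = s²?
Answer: -3768459154/371753841 ≈ -10.137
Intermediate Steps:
u(s) = -3 + s²
B = -99/113 (B = 99*(-1/113) = -99/113 ≈ -0.87611)
Z(g, d) = 3 - d (Z(g, d) = g - (-3 + (√(g + d))²) = g - (-3 + (√(d + g))²) = g - (-3 + (d + g)) = g - (-3 + d + g) = g + (3 - d - g) = 3 - d)
-44288/4369 + Z(179, B)/(-38403) = -44288/4369 + (3 - 1*(-99/113))/(-38403) = -44288*1/4369 + (3 + 99/113)*(-1/38403) = -44288/4369 + (438/113)*(-1/38403) = -44288/4369 - 146/1446513 = -3768459154/371753841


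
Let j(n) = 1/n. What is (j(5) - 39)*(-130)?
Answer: 5044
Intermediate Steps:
j(n) = 1/n
(j(5) - 39)*(-130) = (1/5 - 39)*(-130) = (⅕ - 39)*(-130) = -194/5*(-130) = 5044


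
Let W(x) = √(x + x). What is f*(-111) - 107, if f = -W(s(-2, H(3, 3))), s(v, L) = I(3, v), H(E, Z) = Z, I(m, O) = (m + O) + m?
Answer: -107 + 222*√2 ≈ 206.96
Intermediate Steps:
I(m, O) = O + 2*m (I(m, O) = (O + m) + m = O + 2*m)
s(v, L) = 6 + v (s(v, L) = v + 2*3 = v + 6 = 6 + v)
W(x) = √2*√x (W(x) = √(2*x) = √2*√x)
f = -2*√2 (f = -√2*√(6 - 2) = -√2*√4 = -√2*2 = -2*√2 ≈ -2.8284)
f*(-111) - 107 = -2*√2*(-111) - 107 = 222*√2 - 107 = -107 + 222*√2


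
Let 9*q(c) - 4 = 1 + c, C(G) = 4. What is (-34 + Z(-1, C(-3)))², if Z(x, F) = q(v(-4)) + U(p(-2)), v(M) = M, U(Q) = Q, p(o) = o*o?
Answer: 72361/81 ≈ 893.35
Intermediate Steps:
p(o) = o²
q(c) = 5/9 + c/9 (q(c) = 4/9 + (1 + c)/9 = 4/9 + (⅑ + c/9) = 5/9 + c/9)
Z(x, F) = 37/9 (Z(x, F) = (5/9 + (⅑)*(-4)) + (-2)² = (5/9 - 4/9) + 4 = ⅑ + 4 = 37/9)
(-34 + Z(-1, C(-3)))² = (-34 + 37/9)² = (-269/9)² = 72361/81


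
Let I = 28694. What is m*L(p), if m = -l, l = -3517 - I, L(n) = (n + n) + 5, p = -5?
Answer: -161055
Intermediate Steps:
L(n) = 5 + 2*n (L(n) = 2*n + 5 = 5 + 2*n)
l = -32211 (l = -3517 - 1*28694 = -3517 - 28694 = -32211)
m = 32211 (m = -1*(-32211) = 32211)
m*L(p) = 32211*(5 + 2*(-5)) = 32211*(5 - 10) = 32211*(-5) = -161055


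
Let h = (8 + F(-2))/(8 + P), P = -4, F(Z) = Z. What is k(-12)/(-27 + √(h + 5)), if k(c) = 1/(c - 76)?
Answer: 27/63580 + √26/127160 ≈ 0.00046476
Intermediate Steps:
h = 3/2 (h = (8 - 2)/(8 - 4) = 6/4 = 6*(¼) = 3/2 ≈ 1.5000)
k(c) = 1/(-76 + c)
k(-12)/(-27 + √(h + 5)) = 1/((-27 + √(3/2 + 5))*(-76 - 12)) = 1/(-27 + √(13/2)*(-88)) = -1/88/(-27 + √26/2) = -1/(88*(-27 + √26/2))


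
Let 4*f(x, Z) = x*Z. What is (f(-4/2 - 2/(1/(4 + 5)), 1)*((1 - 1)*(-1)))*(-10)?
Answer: 0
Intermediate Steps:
f(x, Z) = Z*x/4 (f(x, Z) = (x*Z)/4 = (Z*x)/4 = Z*x/4)
(f(-4/2 - 2/(1/(4 + 5)), 1)*((1 - 1)*(-1)))*(-10) = (((¼)*1*(-4/2 - 2/(1/(4 + 5))))*((1 - 1)*(-1)))*(-10) = (((¼)*1*(-4*½ - 2/(1/9)))*(0*(-1)))*(-10) = (((¼)*1*(-2 - 2/⅑))*0)*(-10) = (((¼)*1*(-2 - 2*9))*0)*(-10) = (((¼)*1*(-2 - 18))*0)*(-10) = (((¼)*1*(-20))*0)*(-10) = -5*0*(-10) = 0*(-10) = 0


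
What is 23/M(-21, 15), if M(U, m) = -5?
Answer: -23/5 ≈ -4.6000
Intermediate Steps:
23/M(-21, 15) = 23/(-5) = -⅕*23 = -23/5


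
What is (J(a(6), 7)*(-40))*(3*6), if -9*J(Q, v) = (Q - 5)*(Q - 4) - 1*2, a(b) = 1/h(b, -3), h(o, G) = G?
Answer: 15200/9 ≈ 1688.9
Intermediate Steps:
a(b) = -1/3 (a(b) = 1/(-3) = -1/3)
J(Q, v) = 2/9 - (-5 + Q)*(-4 + Q)/9 (J(Q, v) = -((Q - 5)*(Q - 4) - 1*2)/9 = -((-5 + Q)*(-4 + Q) - 2)/9 = -(-2 + (-5 + Q)*(-4 + Q))/9 = 2/9 - (-5 + Q)*(-4 + Q)/9)
(J(a(6), 7)*(-40))*(3*6) = ((-2 - 1/3 - (-1/3)**2/9)*(-40))*(3*6) = ((-2 - 1/3 - 1/9*1/9)*(-40))*18 = ((-2 - 1/3 - 1/81)*(-40))*18 = -190/81*(-40)*18 = (7600/81)*18 = 15200/9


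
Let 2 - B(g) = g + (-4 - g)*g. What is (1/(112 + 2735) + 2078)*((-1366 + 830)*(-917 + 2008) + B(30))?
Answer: -3453705257528/2847 ≈ -1.2131e+9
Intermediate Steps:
B(g) = 2 - g - g*(-4 - g) (B(g) = 2 - (g + (-4 - g)*g) = 2 - (g + g*(-4 - g)) = 2 + (-g - g*(-4 - g)) = 2 - g - g*(-4 - g))
(1/(112 + 2735) + 2078)*((-1366 + 830)*(-917 + 2008) + B(30)) = (1/(112 + 2735) + 2078)*((-1366 + 830)*(-917 + 2008) + (2 + 30**2 + 3*30)) = (1/2847 + 2078)*(-536*1091 + (2 + 900 + 90)) = (1/2847 + 2078)*(-584776 + 992) = (5916067/2847)*(-583784) = -3453705257528/2847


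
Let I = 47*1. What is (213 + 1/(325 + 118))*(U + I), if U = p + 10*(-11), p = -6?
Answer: -6510840/443 ≈ -14697.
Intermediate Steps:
I = 47
U = -116 (U = -6 + 10*(-11) = -6 - 110 = -116)
(213 + 1/(325 + 118))*(U + I) = (213 + 1/(325 + 118))*(-116 + 47) = (213 + 1/443)*(-69) = (94360/443)*(-69) = -6510840/443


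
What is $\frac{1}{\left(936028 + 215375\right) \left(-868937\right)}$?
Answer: $- \frac{1}{1000496668611} \approx -9.995 \cdot 10^{-13}$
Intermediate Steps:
$\frac{1}{\left(936028 + 215375\right) \left(-868937\right)} = \frac{1}{1151403} \left(- \frac{1}{868937}\right) = - \frac{1}{1000496668611}$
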